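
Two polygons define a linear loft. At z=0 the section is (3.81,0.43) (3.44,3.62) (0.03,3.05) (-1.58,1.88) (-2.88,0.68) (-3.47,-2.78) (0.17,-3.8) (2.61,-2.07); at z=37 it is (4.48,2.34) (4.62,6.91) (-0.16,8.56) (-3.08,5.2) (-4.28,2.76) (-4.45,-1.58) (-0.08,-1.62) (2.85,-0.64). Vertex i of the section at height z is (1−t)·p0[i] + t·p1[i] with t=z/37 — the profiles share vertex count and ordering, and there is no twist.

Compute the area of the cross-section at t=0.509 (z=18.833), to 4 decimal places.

Cross-section at t=0.509: each vertex is (1-t)·p0[i] + t·p1[i].
  v1: (1-0.509)·(3.81,0.43) + 0.509·(4.48,2.34) = (4.1510,1.4022)
  v2: (1-0.509)·(3.44,3.62) + 0.509·(4.62,6.91) = (4.0406,5.2946)
  v3: (1-0.509)·(0.03,3.05) + 0.509·(-0.16,8.56) = (-0.0667,5.8546)
  v4: (1-0.509)·(-1.58,1.88) + 0.509·(-3.08,5.2) = (-2.3435,3.5699)
  v5: (1-0.509)·(-2.88,0.68) + 0.509·(-4.28,2.76) = (-3.5926,1.7387)
  v6: (1-0.509)·(-3.47,-2.78) + 0.509·(-4.45,-1.58) = (-3.9688,-2.1692)
  v7: (1-0.509)·(0.17,-3.8) + 0.509·(-0.08,-1.62) = (0.0428,-2.6904)
  v8: (1-0.509)·(2.61,-2.07) + 0.509·(2.85,-0.64) = (2.7322,-1.3421)
Shoelace sum Σ(x_i·y_{i+1} − x_{i+1}·y_i):
  i=1: 4.1510·5.2946 − 4.0406·1.4022 = +16.3124 (running +16.3124)
  i=2: 4.0406·5.8546 − -0.0667·5.2946 = +24.0094 (running +40.3217)
  i=3: -0.0667·3.5699 − -2.3435·5.8546 = +13.4821 (running +53.8038)
  i=4: -2.3435·1.7387 − -3.5926·3.5699 = +8.7505 (running +62.5543)
  i=5: -3.5926·-2.1692 − -3.9688·1.7387 = +14.6937 (running +77.2480)
  i=6: -3.9688·-2.6904 − 0.0428·-2.1692 = +10.7704 (running +88.0184)
  i=7: 0.0428·-1.3421 − 2.7322·-2.6904 = +7.2932 (running +95.3116)
  i=8: 2.7322·1.4022 − 4.1510·-1.3421 = +9.4022 (running +104.7138)
Area = |Σ|/2 = |104.7138|/2 = 52.3569

Area at t=0.509: 52.3569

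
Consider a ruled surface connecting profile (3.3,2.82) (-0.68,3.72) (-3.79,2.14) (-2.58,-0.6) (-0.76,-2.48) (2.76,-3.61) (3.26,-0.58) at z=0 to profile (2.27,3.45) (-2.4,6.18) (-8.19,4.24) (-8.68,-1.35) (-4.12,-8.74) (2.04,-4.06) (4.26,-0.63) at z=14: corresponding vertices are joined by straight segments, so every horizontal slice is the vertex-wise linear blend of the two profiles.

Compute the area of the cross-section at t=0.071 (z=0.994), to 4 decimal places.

Area at t=0.071: 40.1390

Cross-section at t=0.071: each vertex is (1-t)·p0[i] + t·p1[i].
  v1: (1-0.071)·(3.3,2.82) + 0.071·(2.27,3.45) = (3.2269,2.8647)
  v2: (1-0.071)·(-0.68,3.72) + 0.071·(-2.4,6.18) = (-0.8021,3.8947)
  v3: (1-0.071)·(-3.79,2.14) + 0.071·(-8.19,4.24) = (-4.1024,2.2891)
  v4: (1-0.071)·(-2.58,-0.6) + 0.071·(-8.68,-1.35) = (-3.0131,-0.6532)
  v5: (1-0.071)·(-0.76,-2.48) + 0.071·(-4.12,-8.74) = (-0.9986,-2.9245)
  v6: (1-0.071)·(2.76,-3.61) + 0.071·(2.04,-4.06) = (2.7089,-3.6419)
  v7: (1-0.071)·(3.26,-0.58) + 0.071·(4.26,-0.63) = (3.3310,-0.5836)
Shoelace sum Σ(x_i·y_{i+1} − x_{i+1}·y_i):
  i=1: 3.2269·3.8947 − -0.8021·2.8647 = +14.8654 (running +14.8654)
  i=2: -0.8021·2.2891 − -4.1024·3.8947 = +14.1413 (running +29.0067)
  i=3: -4.1024·-0.6532 − -3.0131·2.2891 = +9.5772 (running +38.5839)
  i=4: -3.0131·-2.9245 − -0.9986·-0.6532 = +8.1594 (running +46.7433)
  i=5: -0.9986·-3.6419 − 2.7089·-2.9245 = +11.5587 (running +58.3020)
  i=6: 2.7089·-0.5836 − 3.3310·-3.6419 = +10.5506 (running +68.8526)
  i=7: 3.3310·2.8647 − 3.2269·-0.5836 = +11.4255 (running +80.2780)
Area = |Σ|/2 = |80.2780|/2 = 40.1390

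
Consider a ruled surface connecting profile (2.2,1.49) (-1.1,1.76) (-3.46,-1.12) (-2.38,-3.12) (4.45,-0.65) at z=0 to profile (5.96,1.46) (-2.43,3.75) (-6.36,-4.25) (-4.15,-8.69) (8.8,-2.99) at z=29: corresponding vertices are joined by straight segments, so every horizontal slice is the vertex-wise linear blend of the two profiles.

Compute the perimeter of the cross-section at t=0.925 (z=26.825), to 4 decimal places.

Cross-section at t=0.925: each vertex is (1-t)·p0[i] + t·p1[i].
  v1: (1-0.925)·(2.2,1.49) + 0.925·(5.96,1.46) = (5.6780,1.4623)
  v2: (1-0.925)·(-1.1,1.76) + 0.925·(-2.43,3.75) = (-2.3303,3.6008)
  v3: (1-0.925)·(-3.46,-1.12) + 0.925·(-6.36,-4.25) = (-6.1425,-4.0152)
  v4: (1-0.925)·(-2.38,-3.12) + 0.925·(-4.15,-8.69) = (-4.0173,-8.2722)
  v5: (1-0.925)·(4.45,-0.65) + 0.925·(8.8,-2.99) = (8.4738,-2.8145)
Perimeter = Σ |v_{i+1} − v_i|:
  edge 1→2: √(-8.0083² + 2.1385²) = 8.2889 (running 8.2889)
  edge 2→3: √(-3.8123² + -7.6160²) = 8.5168 (running 16.8057)
  edge 3→4: √(2.1253² + -4.2570²) = 4.7580 (running 21.5637)
  edge 4→5: √(12.4910² + 5.4577²) = 13.6313 (running 35.1950)
  edge 5→1: √(-2.7958² + 4.2767²) = 5.1095 (running 40.3045)
Perimeter = 40.3045

Perimeter at t=0.925: 40.3045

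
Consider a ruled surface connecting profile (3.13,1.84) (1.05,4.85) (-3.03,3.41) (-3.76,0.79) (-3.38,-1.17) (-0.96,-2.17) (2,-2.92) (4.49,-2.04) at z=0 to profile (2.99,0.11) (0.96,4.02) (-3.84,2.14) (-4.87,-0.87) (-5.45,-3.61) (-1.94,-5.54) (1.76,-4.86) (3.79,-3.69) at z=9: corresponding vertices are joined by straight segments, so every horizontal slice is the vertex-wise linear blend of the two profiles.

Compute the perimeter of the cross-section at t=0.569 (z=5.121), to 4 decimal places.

Perimeter at t=0.569: 27.4835

Cross-section at t=0.569: each vertex is (1-t)·p0[i] + t·p1[i].
  v1: (1-0.569)·(3.13,1.84) + 0.569·(2.99,0.11) = (3.0503,0.8556)
  v2: (1-0.569)·(1.05,4.85) + 0.569·(0.96,4.02) = (0.9988,4.3777)
  v3: (1-0.569)·(-3.03,3.41) + 0.569·(-3.84,2.14) = (-3.4909,2.6874)
  v4: (1-0.569)·(-3.76,0.79) + 0.569·(-4.87,-0.87) = (-4.3916,-0.1545)
  v5: (1-0.569)·(-3.38,-1.17) + 0.569·(-5.45,-3.61) = (-4.5578,-2.5584)
  v6: (1-0.569)·(-0.96,-2.17) + 0.569·(-1.94,-5.54) = (-1.5176,-4.0875)
  v7: (1-0.569)·(2,-2.92) + 0.569·(1.76,-4.86) = (1.8634,-4.0239)
  v8: (1-0.569)·(4.49,-2.04) + 0.569·(3.79,-3.69) = (4.0917,-2.9788)
Perimeter = Σ |v_{i+1} − v_i|:
  edge 1→2: √(-2.0516² + 3.5221²) = 4.0760 (running 4.0760)
  edge 2→3: √(-4.4897² + -1.6904²) = 4.7973 (running 8.8734)
  edge 3→4: √(-0.9007² + -2.8419²) = 2.9812 (running 11.8546)
  edge 4→5: √(-0.1662² + -2.4038²) = 2.4096 (running 14.2642)
  edge 5→6: √(3.0402² + -1.5292²) = 3.4031 (running 17.6673)
  edge 6→7: √(3.3811² + 0.0637²) = 3.3817 (running 21.0490)
  edge 7→8: √(2.2283² + 1.0450²) = 2.4611 (running 23.5101)
  edge 8→1: √(-1.0414² + 3.8345²) = 3.9734 (running 27.4835)
Perimeter = 27.4835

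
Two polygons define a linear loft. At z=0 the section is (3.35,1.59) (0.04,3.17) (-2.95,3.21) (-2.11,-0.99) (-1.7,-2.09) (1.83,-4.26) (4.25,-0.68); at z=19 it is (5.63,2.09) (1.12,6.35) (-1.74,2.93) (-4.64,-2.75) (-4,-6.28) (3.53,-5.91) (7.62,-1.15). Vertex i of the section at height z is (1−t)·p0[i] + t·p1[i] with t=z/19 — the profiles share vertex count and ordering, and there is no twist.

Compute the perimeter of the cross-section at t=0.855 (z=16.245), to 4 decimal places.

Cross-section at t=0.855: each vertex is (1-t)·p0[i] + t·p1[i].
  v1: (1-0.855)·(3.35,1.59) + 0.855·(5.63,2.09) = (5.2994,2.0175)
  v2: (1-0.855)·(0.04,3.17) + 0.855·(1.12,6.35) = (0.9634,5.8889)
  v3: (1-0.855)·(-2.95,3.21) + 0.855·(-1.74,2.93) = (-1.9155,2.9706)
  v4: (1-0.855)·(-2.11,-0.99) + 0.855·(-4.64,-2.75) = (-4.2731,-2.4948)
  v5: (1-0.855)·(-1.7,-2.09) + 0.855·(-4,-6.28) = (-3.6665,-5.6724)
  v6: (1-0.855)·(1.83,-4.26) + 0.855·(3.53,-5.91) = (3.2835,-5.6707)
  v7: (1-0.855)·(4.25,-0.68) + 0.855·(7.62,-1.15) = (7.1314,-1.0818)
Perimeter = Σ |v_{i+1} − v_i|:
  edge 1→2: √(-4.3360² + 3.8714²) = 5.8128 (running 5.8128)
  edge 2→3: √(-2.8789² + -2.9183²) = 4.0993 (running 9.9121)
  edge 3→4: √(-2.3577² + -5.4654²) = 5.9523 (running 15.8644)
  edge 4→5: √(0.6066² + -3.1776²) = 3.2350 (running 19.0994)
  edge 5→6: √(6.9500² + 0.0017²) = 6.9500 (running 26.0494)
  edge 6→7: √(3.8479² + 4.5889²) = 5.9887 (running 32.0380)
  edge 7→1: √(-1.8319² + 3.0994²) = 3.6003 (running 35.6383)
Perimeter = 35.6383

Perimeter at t=0.855: 35.6383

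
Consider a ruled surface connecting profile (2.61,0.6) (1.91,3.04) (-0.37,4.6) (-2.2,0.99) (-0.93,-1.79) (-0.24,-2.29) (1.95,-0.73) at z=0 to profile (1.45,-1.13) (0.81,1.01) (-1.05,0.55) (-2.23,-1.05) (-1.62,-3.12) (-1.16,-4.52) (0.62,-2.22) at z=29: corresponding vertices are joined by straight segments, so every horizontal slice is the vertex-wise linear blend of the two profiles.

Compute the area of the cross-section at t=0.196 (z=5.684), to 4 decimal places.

Area at t=0.196: 18.4194

Cross-section at t=0.196: each vertex is (1-t)·p0[i] + t·p1[i].
  v1: (1-0.196)·(2.61,0.6) + 0.196·(1.45,-1.13) = (2.3826,0.2609)
  v2: (1-0.196)·(1.91,3.04) + 0.196·(0.81,1.01) = (1.6944,2.6421)
  v3: (1-0.196)·(-0.37,4.6) + 0.196·(-1.05,0.55) = (-0.5033,3.8062)
  v4: (1-0.196)·(-2.2,0.99) + 0.196·(-2.23,-1.05) = (-2.2059,0.5902)
  v5: (1-0.196)·(-0.93,-1.79) + 0.196·(-1.62,-3.12) = (-1.0652,-2.0507)
  v6: (1-0.196)·(-0.24,-2.29) + 0.196·(-1.16,-4.52) = (-0.4203,-2.7271)
  v7: (1-0.196)·(1.95,-0.73) + 0.196·(0.62,-2.22) = (1.6893,-1.0220)
Shoelace sum Σ(x_i·y_{i+1} − x_{i+1}·y_i):
  i=1: 2.3826·2.6421 − 1.6944·0.2609 = +5.8531 (running +5.8531)
  i=2: 1.6944·3.8062 − -0.5033·2.6421 = +7.7790 (running +13.6321)
  i=3: -0.5033·0.5902 − -2.2059·3.8062 = +8.0990 (running +21.7311)
  i=4: -2.2059·-2.0507 − -1.0652·0.5902 = +5.1522 (running +26.8833)
  i=5: -1.0652·-2.7271 − -0.4203·-2.0507 = +2.0431 (running +28.9263)
  i=6: -0.4203·-1.0220 − 1.6893·-2.7271 = +5.0365 (running +33.9628)
  i=7: 1.6893·0.2609 − 2.3826·-1.0220 = +2.8759 (running +36.8388)
Area = |Σ|/2 = |36.8388|/2 = 18.4194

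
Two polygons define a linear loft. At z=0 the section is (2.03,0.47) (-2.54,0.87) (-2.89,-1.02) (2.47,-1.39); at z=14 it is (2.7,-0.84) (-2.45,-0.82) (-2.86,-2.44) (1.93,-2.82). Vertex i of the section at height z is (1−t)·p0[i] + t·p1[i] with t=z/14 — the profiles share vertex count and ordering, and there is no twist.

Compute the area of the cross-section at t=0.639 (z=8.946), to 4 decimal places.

Cross-section at t=0.639: each vertex is (1-t)·p0[i] + t·p1[i].
  v1: (1-0.639)·(2.03,0.47) + 0.639·(2.7,-0.84) = (2.4581,-0.3671)
  v2: (1-0.639)·(-2.54,0.87) + 0.639·(-2.45,-0.82) = (-2.4825,-0.2099)
  v3: (1-0.639)·(-2.89,-1.02) + 0.639·(-2.86,-2.44) = (-2.8708,-1.9274)
  v4: (1-0.639)·(2.47,-1.39) + 0.639·(1.93,-2.82) = (2.1249,-2.3038)
Shoelace sum Σ(x_i·y_{i+1} − x_{i+1}·y_i):
  i=1: 2.4581·-0.2099 − -2.4825·-0.3671 = -1.4273 (running -1.4273)
  i=2: -2.4825·-1.9274 − -2.8708·-0.2099 = +4.1821 (running +2.7548)
  i=3: -2.8708·-2.3038 − 2.1249·-1.9274 = +10.7093 (running +13.4641)
  i=4: 2.1249·-0.3671 − 2.4581·-2.3038 = +4.8829 (running +18.3470)
Area = |Σ|/2 = |18.3470|/2 = 9.1735

Area at t=0.639: 9.1735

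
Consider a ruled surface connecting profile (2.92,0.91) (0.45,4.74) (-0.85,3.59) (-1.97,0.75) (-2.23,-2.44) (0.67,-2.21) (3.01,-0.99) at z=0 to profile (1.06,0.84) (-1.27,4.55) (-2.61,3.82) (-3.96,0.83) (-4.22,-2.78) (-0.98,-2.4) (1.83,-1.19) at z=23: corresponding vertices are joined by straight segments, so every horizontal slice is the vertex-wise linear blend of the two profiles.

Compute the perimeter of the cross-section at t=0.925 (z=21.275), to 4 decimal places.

Cross-section at t=0.925: each vertex is (1-t)·p0[i] + t·p1[i].
  v1: (1-0.925)·(2.92,0.91) + 0.925·(1.06,0.84) = (1.1995,0.8452)
  v2: (1-0.925)·(0.45,4.74) + 0.925·(-1.27,4.55) = (-1.1410,4.5643)
  v3: (1-0.925)·(-0.85,3.59) + 0.925·(-2.61,3.82) = (-2.4780,3.8028)
  v4: (1-0.925)·(-1.97,0.75) + 0.925·(-3.96,0.83) = (-3.8108,0.8240)
  v5: (1-0.925)·(-2.23,-2.44) + 0.925·(-4.22,-2.78) = (-4.0707,-2.7545)
  v6: (1-0.925)·(0.67,-2.21) + 0.925·(-0.98,-2.4) = (-0.8562,-2.3858)
  v7: (1-0.925)·(3.01,-0.99) + 0.925·(1.83,-1.19) = (1.9185,-1.1750)
Perimeter = Σ |v_{i+1} − v_i|:
  edge 1→2: √(-2.3405² + 3.7190²) = 4.3942 (running 4.3942)
  edge 2→3: √(-1.3370² + -0.7615²) = 1.5387 (running 5.9328)
  edge 3→4: √(-1.3328² + -2.9787²) = 3.2633 (running 9.1961)
  edge 4→5: √(-0.2600² + -3.5785²) = 3.5879 (running 12.7841)
  edge 5→6: √(3.2145² + 0.3687²) = 3.2356 (running 16.0197)
  edge 6→7: √(2.7748² + 1.2108²) = 3.0274 (running 19.0471)
  edge 7→1: √(-0.7190² + 2.0202²) = 2.1444 (running 21.1914)
Perimeter = 21.1914

Perimeter at t=0.925: 21.1914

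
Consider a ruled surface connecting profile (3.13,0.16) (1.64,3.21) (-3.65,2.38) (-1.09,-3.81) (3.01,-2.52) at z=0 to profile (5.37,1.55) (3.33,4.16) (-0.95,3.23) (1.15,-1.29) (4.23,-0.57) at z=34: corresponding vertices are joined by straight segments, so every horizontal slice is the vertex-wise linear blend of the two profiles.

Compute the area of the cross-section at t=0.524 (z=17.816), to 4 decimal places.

Area at t=0.524: 26.5572

Cross-section at t=0.524: each vertex is (1-t)·p0[i] + t·p1[i].
  v1: (1-0.524)·(3.13,0.16) + 0.524·(5.37,1.55) = (4.3038,0.8884)
  v2: (1-0.524)·(1.64,3.21) + 0.524·(3.33,4.16) = (2.5256,3.7078)
  v3: (1-0.524)·(-3.65,2.38) + 0.524·(-0.95,3.23) = (-2.2352,2.8254)
  v4: (1-0.524)·(-1.09,-3.81) + 0.524·(1.15,-1.29) = (0.0838,-2.4895)
  v5: (1-0.524)·(3.01,-2.52) + 0.524·(4.23,-0.57) = (3.6493,-1.4982)
Shoelace sum Σ(x_i·y_{i+1} − x_{i+1}·y_i):
  i=1: 4.3038·3.7078 − 2.5256·0.8884 = +13.7139 (running +13.7139)
  i=2: 2.5256·2.8254 − -2.2352·3.7078 = +15.4234 (running +29.1373)
  i=3: -2.2352·-2.4895 − 0.0838·2.8254 = +5.3279 (running +34.4652)
  i=4: 0.0838·-1.4982 − 3.6493·-2.4895 = +8.9595 (running +43.4247)
  i=5: 3.6493·0.8884 − 4.3038·-1.4982 = +9.6898 (running +53.1144)
Area = |Σ|/2 = |53.1144|/2 = 26.5572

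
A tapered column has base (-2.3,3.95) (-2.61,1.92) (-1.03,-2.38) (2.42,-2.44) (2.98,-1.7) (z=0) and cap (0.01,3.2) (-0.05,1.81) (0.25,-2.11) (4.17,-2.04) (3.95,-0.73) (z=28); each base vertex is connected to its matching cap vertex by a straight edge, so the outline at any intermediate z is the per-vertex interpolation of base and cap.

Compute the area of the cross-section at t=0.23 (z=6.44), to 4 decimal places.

Cross-section at t=0.23: each vertex is (1-t)·p0[i] + t·p1[i].
  v1: (1-0.23)·(-2.3,3.95) + 0.23·(0.01,3.2) = (-1.7687,3.7775)
  v2: (1-0.23)·(-2.61,1.92) + 0.23·(-0.05,1.81) = (-2.0212,1.8947)
  v3: (1-0.23)·(-1.03,-2.38) + 0.23·(0.25,-2.11) = (-0.7356,-2.3179)
  v4: (1-0.23)·(2.42,-2.44) + 0.23·(4.17,-2.04) = (2.8225,-2.3480)
  v5: (1-0.23)·(2.98,-1.7) + 0.23·(3.95,-0.73) = (3.2031,-1.4769)
Shoelace sum Σ(x_i·y_{i+1} − x_{i+1}·y_i):
  i=1: -1.7687·1.8947 − -2.0212·3.7775 = +4.2839 (running +4.2839)
  i=2: -2.0212·-2.3179 − -0.7356·1.8947 = +6.0787 (running +10.3626)
  i=3: -0.7356·-2.3480 − 2.8225·-2.3179 = +8.2695 (running +18.6321)
  i=4: 2.8225·-1.4769 − 3.2031·-2.3480 = +3.3523 (running +21.9844)
  i=5: 3.2031·3.7775 − -1.7687·-1.4769 = +9.4875 (running +31.4719)
Area = |Σ|/2 = |31.4719|/2 = 15.7360

Area at t=0.23: 15.7360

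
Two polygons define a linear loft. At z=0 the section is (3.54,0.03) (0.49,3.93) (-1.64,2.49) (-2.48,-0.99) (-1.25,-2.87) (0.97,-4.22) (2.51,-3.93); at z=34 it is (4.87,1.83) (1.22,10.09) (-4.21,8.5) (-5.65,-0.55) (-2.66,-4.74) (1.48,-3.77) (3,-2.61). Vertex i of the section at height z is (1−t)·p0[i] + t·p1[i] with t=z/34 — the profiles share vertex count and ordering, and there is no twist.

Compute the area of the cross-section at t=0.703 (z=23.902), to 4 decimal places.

Cross-section at t=0.703: each vertex is (1-t)·p0[i] + t·p1[i].
  v1: (1-0.703)·(3.54,0.03) + 0.703·(4.87,1.83) = (4.4750,1.2954)
  v2: (1-0.703)·(0.49,3.93) + 0.703·(1.22,10.09) = (1.0032,8.2605)
  v3: (1-0.703)·(-1.64,2.49) + 0.703·(-4.21,8.5) = (-3.4467,6.7150)
  v4: (1-0.703)·(-2.48,-0.99) + 0.703·(-5.65,-0.55) = (-4.7085,-0.6807)
  v5: (1-0.703)·(-1.25,-2.87) + 0.703·(-2.66,-4.74) = (-2.2412,-4.1846)
  v6: (1-0.703)·(0.97,-4.22) + 0.703·(1.48,-3.77) = (1.3285,-3.9036)
  v7: (1-0.703)·(2.51,-3.93) + 0.703·(3,-2.61) = (2.8545,-3.0020)
Shoelace sum Σ(x_i·y_{i+1} − x_{i+1}·y_i):
  i=1: 4.4750·8.2605 − 1.0032·1.2954 = +35.6660 (running +35.6660)
  i=2: 1.0032·6.7150 − -3.4467·8.2605 = +35.2079 (running +70.8740)
  i=3: -3.4467·-0.6807 − -4.7085·6.7150 = +33.9639 (running +104.8379)
  i=4: -4.7085·-4.1846 − -2.2412·-0.6807 = +18.1777 (running +123.0156)
  i=5: -2.2412·-3.9036 − 1.3285·-4.1846 = +14.3084 (running +137.3239)
  i=6: 1.3285·-3.0020 − 2.8545·-3.9036 = +7.1546 (running +144.4785)
  i=7: 2.8545·1.2954 − 4.4750·-3.0020 = +17.1318 (running +161.6103)
Area = |Σ|/2 = |161.6103|/2 = 80.8051

Area at t=0.703: 80.8051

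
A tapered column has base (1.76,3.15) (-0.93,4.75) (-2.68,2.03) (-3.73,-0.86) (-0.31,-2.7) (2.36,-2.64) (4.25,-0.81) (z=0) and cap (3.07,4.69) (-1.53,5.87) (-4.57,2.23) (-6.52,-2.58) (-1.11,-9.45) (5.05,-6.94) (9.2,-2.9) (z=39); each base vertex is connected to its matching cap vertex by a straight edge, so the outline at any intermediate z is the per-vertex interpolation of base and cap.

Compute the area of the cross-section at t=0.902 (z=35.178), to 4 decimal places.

Area at t=0.902: 131.3018

Cross-section at t=0.902: each vertex is (1-t)·p0[i] + t·p1[i].
  v1: (1-0.902)·(1.76,3.15) + 0.902·(3.07,4.69) = (2.9416,4.5391)
  v2: (1-0.902)·(-0.93,4.75) + 0.902·(-1.53,5.87) = (-1.4712,5.7602)
  v3: (1-0.902)·(-2.68,2.03) + 0.902·(-4.57,2.23) = (-4.3848,2.2104)
  v4: (1-0.902)·(-3.73,-0.86) + 0.902·(-6.52,-2.58) = (-6.2466,-2.4114)
  v5: (1-0.902)·(-0.31,-2.7) + 0.902·(-1.11,-9.45) = (-1.0316,-8.7885)
  v6: (1-0.902)·(2.36,-2.64) + 0.902·(5.05,-6.94) = (4.7864,-6.5186)
  v7: (1-0.902)·(4.25,-0.81) + 0.902·(9.2,-2.9) = (8.7149,-2.6952)
Shoelace sum Σ(x_i·y_{i+1} − x_{i+1}·y_i):
  i=1: 2.9416·5.7602 − -1.4712·4.5391 = +23.6223 (running +23.6223)
  i=2: -1.4712·2.2104 − -4.3848·5.7602 = +22.0054 (running +45.6278)
  i=3: -4.3848·-2.4114 − -6.2466·2.2104 = +24.3811 (running +70.0089)
  i=4: -6.2466·-8.7885 − -1.0316·-2.4114 = +52.4104 (running +122.4193)
  i=5: -1.0316·-6.5186 − 4.7864·-8.7885 = +48.7897 (running +171.2090)
  i=6: 4.7864·-2.6952 − 8.7149·-6.5186 = +43.9088 (running +215.1178)
  i=7: 8.7149·4.5391 − 2.9416·-2.6952 = +47.4858 (running +262.6036)
Area = |Σ|/2 = |262.6036|/2 = 131.3018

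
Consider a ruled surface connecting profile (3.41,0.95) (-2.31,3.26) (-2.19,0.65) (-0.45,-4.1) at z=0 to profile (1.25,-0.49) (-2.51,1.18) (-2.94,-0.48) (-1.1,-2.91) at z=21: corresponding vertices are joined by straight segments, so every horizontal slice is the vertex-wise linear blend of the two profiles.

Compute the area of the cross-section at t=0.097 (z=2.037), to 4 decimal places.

Area at t=0.097: 19.4834

Cross-section at t=0.097: each vertex is (1-t)·p0[i] + t·p1[i].
  v1: (1-0.097)·(3.41,0.95) + 0.097·(1.25,-0.49) = (3.2005,0.8103)
  v2: (1-0.097)·(-2.31,3.26) + 0.097·(-2.51,1.18) = (-2.3294,3.0582)
  v3: (1-0.097)·(-2.19,0.65) + 0.097·(-2.94,-0.48) = (-2.2628,0.5404)
  v4: (1-0.097)·(-0.45,-4.1) + 0.097·(-1.1,-2.91) = (-0.5131,-3.9846)
Shoelace sum Σ(x_i·y_{i+1} − x_{i+1}·y_i):
  i=1: 3.2005·3.0582 − -2.3294·0.8103 = +11.6754 (running +11.6754)
  i=2: -2.3294·0.5404 − -2.2628·3.0582 = +5.6612 (running +17.3366)
  i=3: -2.2628·-3.9846 − -0.5131·0.5404 = +9.2933 (running +26.6300)
  i=4: -0.5131·0.8103 − 3.2005·-3.9846 = +12.3368 (running +38.9668)
Area = |Σ|/2 = |38.9668|/2 = 19.4834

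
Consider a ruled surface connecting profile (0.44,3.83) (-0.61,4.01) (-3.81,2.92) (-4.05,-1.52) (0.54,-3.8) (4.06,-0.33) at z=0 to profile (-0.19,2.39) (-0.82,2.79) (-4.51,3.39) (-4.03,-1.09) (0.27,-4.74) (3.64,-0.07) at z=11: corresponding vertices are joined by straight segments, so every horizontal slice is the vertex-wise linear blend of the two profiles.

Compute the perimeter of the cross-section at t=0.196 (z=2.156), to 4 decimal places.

Cross-section at t=0.196: each vertex is (1-t)·p0[i] + t·p1[i].
  v1: (1-0.196)·(0.44,3.83) + 0.196·(-0.19,2.39) = (0.3165,3.5478)
  v2: (1-0.196)·(-0.61,4.01) + 0.196·(-0.82,2.79) = (-0.6512,3.7709)
  v3: (1-0.196)·(-3.81,2.92) + 0.196·(-4.51,3.39) = (-3.9472,3.0121)
  v4: (1-0.196)·(-4.05,-1.52) + 0.196·(-4.03,-1.09) = (-4.0461,-1.4357)
  v5: (1-0.196)·(0.54,-3.8) + 0.196·(0.27,-4.74) = (0.4871,-3.9842)
  v6: (1-0.196)·(4.06,-0.33) + 0.196·(3.64,-0.07) = (3.9777,-0.2790)
Perimeter = Σ |v_{i+1} − v_i|:
  edge 1→2: √(-0.9677² + 0.2231²) = 0.9931 (running 0.9931)
  edge 2→3: √(-3.2960² + -0.7588²) = 3.3822 (running 4.3753)
  edge 3→4: √(-0.0989² + -4.4478²) = 4.4489 (running 8.8243)
  edge 4→5: √(4.5332² + -2.5485²) = 5.2004 (running 14.0247)
  edge 5→6: √(3.4906² + 3.7052²) = 5.0905 (running 19.1151)
  edge 6→1: √(-3.6612² + 3.8268²) = 5.2961 (running 24.4112)
Perimeter = 24.4112

Perimeter at t=0.196: 24.4112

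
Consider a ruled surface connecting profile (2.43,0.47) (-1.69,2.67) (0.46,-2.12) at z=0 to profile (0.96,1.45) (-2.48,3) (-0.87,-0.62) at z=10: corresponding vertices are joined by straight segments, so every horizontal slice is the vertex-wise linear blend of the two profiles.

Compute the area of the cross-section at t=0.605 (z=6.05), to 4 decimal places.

Area at t=0.605: 5.9224

Cross-section at t=0.605: each vertex is (1-t)·p0[i] + t·p1[i].
  v1: (1-0.605)·(2.43,0.47) + 0.605·(0.96,1.45) = (1.5407,1.0629)
  v2: (1-0.605)·(-1.69,2.67) + 0.605·(-2.48,3) = (-2.1679,2.8697)
  v3: (1-0.605)·(0.46,-2.12) + 0.605·(-0.87,-0.62) = (-0.3446,-1.2125)
Shoelace sum Σ(x_i·y_{i+1} − x_{i+1}·y_i):
  i=1: 1.5407·2.8697 − -2.1679·1.0629 = +6.7254 (running +6.7254)
  i=2: -2.1679·-1.2125 − -0.3446·2.8697 = +3.6177 (running +10.3431)
  i=3: -0.3446·1.0629 − 1.5407·-1.2125 = +1.5017 (running +11.8448)
Area = |Σ|/2 = |11.8448|/2 = 5.9224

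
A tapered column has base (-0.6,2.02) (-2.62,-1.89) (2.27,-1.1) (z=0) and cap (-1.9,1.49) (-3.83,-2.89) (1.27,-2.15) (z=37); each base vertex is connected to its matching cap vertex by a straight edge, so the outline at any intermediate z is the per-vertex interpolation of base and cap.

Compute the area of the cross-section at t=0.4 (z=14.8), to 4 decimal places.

Area at t=0.4: 9.4279

Cross-section at t=0.4: each vertex is (1-t)·p0[i] + t·p1[i].
  v1: (1-0.4)·(-0.6,2.02) + 0.4·(-1.9,1.49) = (-1.1200,1.8080)
  v2: (1-0.4)·(-2.62,-1.89) + 0.4·(-3.83,-2.89) = (-3.1040,-2.2900)
  v3: (1-0.4)·(2.27,-1.1) + 0.4·(1.27,-2.15) = (1.8700,-1.5200)
Shoelace sum Σ(x_i·y_{i+1} − x_{i+1}·y_i):
  i=1: -1.1200·-2.2900 − -3.1040·1.8080 = +8.1768 (running +8.1768)
  i=2: -3.1040·-1.5200 − 1.8700·-2.2900 = +9.0004 (running +17.1772)
  i=3: 1.8700·1.8080 − -1.1200·-1.5200 = +1.6786 (running +18.8558)
Area = |Σ|/2 = |18.8558|/2 = 9.4279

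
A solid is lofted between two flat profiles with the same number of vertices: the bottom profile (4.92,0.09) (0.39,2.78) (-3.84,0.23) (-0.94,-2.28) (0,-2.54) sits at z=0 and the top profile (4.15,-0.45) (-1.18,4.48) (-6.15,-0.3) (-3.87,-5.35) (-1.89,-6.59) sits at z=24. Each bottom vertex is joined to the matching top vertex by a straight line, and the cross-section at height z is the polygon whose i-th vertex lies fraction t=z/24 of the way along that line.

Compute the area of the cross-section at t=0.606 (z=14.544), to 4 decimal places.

Area at t=0.606: 44.8161

Cross-section at t=0.606: each vertex is (1-t)·p0[i] + t·p1[i].
  v1: (1-0.606)·(4.92,0.09) + 0.606·(4.15,-0.45) = (4.4534,-0.2372)
  v2: (1-0.606)·(0.39,2.78) + 0.606·(-1.18,4.48) = (-0.5614,3.8102)
  v3: (1-0.606)·(-3.84,0.23) + 0.606·(-6.15,-0.3) = (-5.2399,-0.0912)
  v4: (1-0.606)·(-0.94,-2.28) + 0.606·(-3.87,-5.35) = (-2.7156,-4.1404)
  v5: (1-0.606)·(0,-2.54) + 0.606·(-1.89,-6.59) = (-1.1453,-4.9943)
Shoelace sum Σ(x_i·y_{i+1} − x_{i+1}·y_i):
  i=1: 4.4534·3.8102 − -0.5614·-0.2372 = +16.8351 (running +16.8351)
  i=2: -0.5614·-0.0912 − -5.2399·3.8102 = +20.0161 (running +36.8512)
  i=3: -5.2399·-4.1404 − -2.7156·-0.0912 = +21.4476 (running +58.2988)
  i=4: -2.7156·-4.9943 − -1.1453·-4.1404 = +8.8202 (running +67.1190)
  i=5: -1.1453·-0.2372 − 4.4534·-4.9943 = +22.5132 (running +89.6323)
Area = |Σ|/2 = |89.6323|/2 = 44.8161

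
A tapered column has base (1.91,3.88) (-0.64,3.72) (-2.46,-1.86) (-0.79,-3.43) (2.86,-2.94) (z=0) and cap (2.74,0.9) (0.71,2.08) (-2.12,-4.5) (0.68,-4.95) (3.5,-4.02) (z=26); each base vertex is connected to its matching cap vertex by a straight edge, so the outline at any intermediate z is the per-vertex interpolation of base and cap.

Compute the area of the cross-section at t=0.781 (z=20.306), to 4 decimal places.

Cross-section at t=0.781: each vertex is (1-t)·p0[i] + t·p1[i].
  v1: (1-0.781)·(1.91,3.88) + 0.781·(2.74,0.9) = (2.5582,1.5526)
  v2: (1-0.781)·(-0.64,3.72) + 0.781·(0.71,2.08) = (0.4143,2.4392)
  v3: (1-0.781)·(-2.46,-1.86) + 0.781·(-2.12,-4.5) = (-2.1945,-3.9218)
  v4: (1-0.781)·(-0.79,-3.43) + 0.781·(0.68,-4.95) = (0.3581,-4.6171)
  v5: (1-0.781)·(2.86,-2.94) + 0.781·(3.5,-4.02) = (3.3598,-3.7835)
Shoelace sum Σ(x_i·y_{i+1} − x_{i+1}·y_i):
  i=1: 2.5582·2.4392 − 0.4143·1.5526 = +5.5966 (running +5.5966)
  i=2: 0.4143·-3.9218 − -2.1945·2.4392 = +3.7276 (running +9.3242)
  i=3: -2.1945·-4.6171 − 0.3581·-3.9218 = +11.5364 (running +20.8606)
  i=4: 0.3581·-3.7835 − 3.3598·-4.6171 = +14.1580 (running +35.0186)
  i=5: 3.3598·1.5526 − 2.5582·-3.7835 = +14.8956 (running +49.9142)
Area = |Σ|/2 = |49.9142|/2 = 24.9571

Area at t=0.781: 24.9571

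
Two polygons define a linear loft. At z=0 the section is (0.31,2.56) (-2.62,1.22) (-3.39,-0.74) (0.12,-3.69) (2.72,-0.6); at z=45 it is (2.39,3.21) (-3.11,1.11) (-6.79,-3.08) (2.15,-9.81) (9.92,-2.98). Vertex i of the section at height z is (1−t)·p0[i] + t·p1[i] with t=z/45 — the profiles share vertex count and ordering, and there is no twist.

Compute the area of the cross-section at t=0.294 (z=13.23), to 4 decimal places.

Area at t=0.294: 41.5507

Cross-section at t=0.294: each vertex is (1-t)·p0[i] + t·p1[i].
  v1: (1-0.294)·(0.31,2.56) + 0.294·(2.39,3.21) = (0.9215,2.7511)
  v2: (1-0.294)·(-2.62,1.22) + 0.294·(-3.11,1.11) = (-2.7641,1.1877)
  v3: (1-0.294)·(-3.39,-0.74) + 0.294·(-6.79,-3.08) = (-4.3896,-1.4280)
  v4: (1-0.294)·(0.12,-3.69) + 0.294·(2.15,-9.81) = (0.7168,-5.4893)
  v5: (1-0.294)·(2.72,-0.6) + 0.294·(9.92,-2.98) = (4.8368,-1.2997)
Shoelace sum Σ(x_i·y_{i+1} − x_{i+1}·y_i):
  i=1: 0.9215·1.1877 − -2.7641·2.7511 = +8.6987 (running +8.6987)
  i=2: -2.7641·-1.4280 − -4.3896·1.1877 = +9.1603 (running +17.8590)
  i=3: -4.3896·-5.4893 − 0.7168·-1.4280 = +25.1193 (running +42.9783)
  i=4: 0.7168·-1.2997 − 4.8368·-5.4893 = +25.6189 (running +68.5972)
  i=5: 4.8368·2.7511 − 0.9215·-1.2997 = +14.5042 (running +83.1014)
Area = |Σ|/2 = |83.1014|/2 = 41.5507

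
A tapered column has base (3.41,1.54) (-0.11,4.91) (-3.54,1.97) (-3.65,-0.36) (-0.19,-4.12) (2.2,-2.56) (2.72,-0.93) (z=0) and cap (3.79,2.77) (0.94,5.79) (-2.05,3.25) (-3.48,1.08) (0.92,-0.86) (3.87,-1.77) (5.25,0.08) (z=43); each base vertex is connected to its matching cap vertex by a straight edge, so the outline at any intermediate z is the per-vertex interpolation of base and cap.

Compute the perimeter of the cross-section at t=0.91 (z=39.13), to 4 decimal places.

Cross-section at t=0.91: each vertex is (1-t)·p0[i] + t·p1[i].
  v1: (1-0.91)·(3.41,1.54) + 0.91·(3.79,2.77) = (3.7558,2.6593)
  v2: (1-0.91)·(-0.11,4.91) + 0.91·(0.94,5.79) = (0.8455,5.7108)
  v3: (1-0.91)·(-3.54,1.97) + 0.91·(-2.05,3.25) = (-2.1841,3.1348)
  v4: (1-0.91)·(-3.65,-0.36) + 0.91·(-3.48,1.08) = (-3.4953,0.9504)
  v5: (1-0.91)·(-0.19,-4.12) + 0.91·(0.92,-0.86) = (0.8201,-1.1534)
  v6: (1-0.91)·(2.2,-2.56) + 0.91·(3.87,-1.77) = (3.7197,-1.8411)
  v7: (1-0.91)·(2.72,-0.93) + 0.91·(5.25,0.08) = (5.0223,-0.0109)
Perimeter = Σ |v_{i+1} − v_i|:
  edge 1→2: √(-2.9103² + 3.0515²) = 4.2168 (running 4.2168)
  edge 2→3: √(-3.0296² + -2.5760²) = 3.9767 (running 8.1935)
  edge 3→4: √(-1.3112² + -2.1844²) = 2.5477 (running 10.7412)
  edge 4→5: √(4.3154² + -2.1038²) = 4.8009 (running 15.5421)
  edge 5→6: √(2.8996² + -0.6877²) = 2.9800 (running 18.5222)
  edge 6→7: √(1.3026² + 1.8302²) = 2.2464 (running 20.7686)
  edge 7→1: √(-1.2665² + 2.6702²) = 2.9553 (running 23.7239)
Perimeter = 23.7239

Perimeter at t=0.91: 23.7239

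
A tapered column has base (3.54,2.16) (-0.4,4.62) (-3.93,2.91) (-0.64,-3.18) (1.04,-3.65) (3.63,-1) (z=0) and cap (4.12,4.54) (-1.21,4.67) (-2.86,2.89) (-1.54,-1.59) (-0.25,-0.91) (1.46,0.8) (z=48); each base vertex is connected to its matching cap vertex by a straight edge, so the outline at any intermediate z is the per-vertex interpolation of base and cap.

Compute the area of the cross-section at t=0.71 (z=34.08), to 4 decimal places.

Area at t=0.71: 28.6345

Cross-section at t=0.71: each vertex is (1-t)·p0[i] + t·p1[i].
  v1: (1-0.71)·(3.54,2.16) + 0.71·(4.12,4.54) = (3.9518,3.8498)
  v2: (1-0.71)·(-0.4,4.62) + 0.71·(-1.21,4.67) = (-0.9751,4.6555)
  v3: (1-0.71)·(-3.93,2.91) + 0.71·(-2.86,2.89) = (-3.1703,2.8958)
  v4: (1-0.71)·(-0.64,-3.18) + 0.71·(-1.54,-1.59) = (-1.2790,-2.0511)
  v5: (1-0.71)·(1.04,-3.65) + 0.71·(-0.25,-0.91) = (0.1241,-1.7046)
  v6: (1-0.71)·(3.63,-1) + 0.71·(1.46,0.8) = (2.0893,0.2780)
Shoelace sum Σ(x_i·y_{i+1} − x_{i+1}·y_i):
  i=1: 3.9518·4.6555 − -0.9751·3.8498 = +22.1515 (running +22.1515)
  i=2: -0.9751·2.8958 − -3.1703·4.6555 = +11.9356 (running +34.0872)
  i=3: -3.1703·-2.0511 − -1.2790·2.8958 = +10.2063 (running +44.2935)
  i=4: -1.2790·-1.7046 − 0.1241·-2.0511 = +2.4347 (running +46.7282)
  i=5: 0.1241·0.2780 − 2.0893·-1.7046 = +3.5959 (running +50.3242)
  i=6: 2.0893·3.8498 − 3.9518·0.2780 = +6.9448 (running +57.2689)
Area = |Σ|/2 = |57.2689|/2 = 28.6345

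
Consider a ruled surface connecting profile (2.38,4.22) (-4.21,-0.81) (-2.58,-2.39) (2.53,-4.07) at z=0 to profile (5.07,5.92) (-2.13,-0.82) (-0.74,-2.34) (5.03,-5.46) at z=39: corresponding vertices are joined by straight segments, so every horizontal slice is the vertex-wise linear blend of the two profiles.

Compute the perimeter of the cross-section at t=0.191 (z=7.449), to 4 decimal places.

Cross-section at t=0.191: each vertex is (1-t)·p0[i] + t·p1[i].
  v1: (1-0.191)·(2.38,4.22) + 0.191·(5.07,5.92) = (2.8938,4.5447)
  v2: (1-0.191)·(-4.21,-0.81) + 0.191·(-2.13,-0.82) = (-3.8127,-0.8119)
  v3: (1-0.191)·(-2.58,-2.39) + 0.191·(-0.74,-2.34) = (-2.2286,-2.3805)
  v4: (1-0.191)·(2.53,-4.07) + 0.191·(5.03,-5.46) = (3.0075,-4.3355)
Perimeter = Σ |v_{i+1} − v_i|:
  edge 1→2: √(-6.7065² + -5.3566²) = 8.5832 (running 8.5832)
  edge 2→3: √(1.5842² + -1.5685²) = 2.2293 (running 10.8125)
  edge 3→4: √(5.2361² + -1.9550²) = 5.5891 (running 16.4016)
  edge 4→1: √(-0.1137² + 8.8802²) = 8.8809 (running 25.2825)
Perimeter = 25.2825

Perimeter at t=0.191: 25.2825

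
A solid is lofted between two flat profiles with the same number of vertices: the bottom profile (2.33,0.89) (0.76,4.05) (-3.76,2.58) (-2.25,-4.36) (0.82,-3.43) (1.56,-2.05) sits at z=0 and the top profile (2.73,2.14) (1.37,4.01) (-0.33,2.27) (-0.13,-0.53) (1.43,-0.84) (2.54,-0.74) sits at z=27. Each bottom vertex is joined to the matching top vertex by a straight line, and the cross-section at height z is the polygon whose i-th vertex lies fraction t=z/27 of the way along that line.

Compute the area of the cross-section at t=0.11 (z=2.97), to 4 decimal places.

Cross-section at t=0.11: each vertex is (1-t)·p0[i] + t·p1[i].
  v1: (1-0.11)·(2.33,0.89) + 0.11·(2.73,2.14) = (2.3740,1.0275)
  v2: (1-0.11)·(0.76,4.05) + 0.11·(1.37,4.01) = (0.8271,4.0456)
  v3: (1-0.11)·(-3.76,2.58) + 0.11·(-0.33,2.27) = (-3.3827,2.5459)
  v4: (1-0.11)·(-2.25,-4.36) + 0.11·(-0.13,-0.53) = (-2.0168,-3.9387)
  v5: (1-0.11)·(0.82,-3.43) + 0.11·(1.43,-0.84) = (0.8871,-3.1451)
  v6: (1-0.11)·(1.56,-2.05) + 0.11·(2.54,-0.74) = (1.6678,-1.9059)
Shoelace sum Σ(x_i·y_{i+1} − x_{i+1}·y_i):
  i=1: 2.3740·4.0456 − 0.8271·1.0275 = +8.7544 (running +8.7544)
  i=2: 0.8271·2.5459 − -3.3827·4.0456 = +15.7908 (running +24.5452)
  i=3: -3.3827·-3.9387 − -2.0168·2.5459 = +18.4580 (running +43.0032)
  i=4: -2.0168·-3.1451 − 0.8871·-3.9387 = +9.8371 (running +52.8402)
  i=5: 0.8871·-1.9059 − 1.6678·-3.1451 = +3.5547 (running +56.3949)
  i=6: 1.6678·1.0275 − 2.3740·-1.9059 = +6.2383 (running +62.6332)
Area = |Σ|/2 = |62.6332|/2 = 31.3166

Area at t=0.11: 31.3166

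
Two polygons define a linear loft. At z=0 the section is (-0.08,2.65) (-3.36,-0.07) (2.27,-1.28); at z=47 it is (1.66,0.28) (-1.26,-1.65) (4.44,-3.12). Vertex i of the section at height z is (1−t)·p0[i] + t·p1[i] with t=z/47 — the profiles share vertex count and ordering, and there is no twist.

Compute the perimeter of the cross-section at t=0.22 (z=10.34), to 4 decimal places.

Perimeter at t=0.22: 14.4056

Cross-section at t=0.22: each vertex is (1-t)·p0[i] + t·p1[i].
  v1: (1-0.22)·(-0.08,2.65) + 0.22·(1.66,0.28) = (0.3028,2.1286)
  v2: (1-0.22)·(-3.36,-0.07) + 0.22·(-1.26,-1.65) = (-2.8980,-0.4176)
  v3: (1-0.22)·(2.27,-1.28) + 0.22·(4.44,-3.12) = (2.7474,-1.6848)
Perimeter = Σ |v_{i+1} − v_i|:
  edge 1→2: √(-3.2008² + -2.5462²) = 4.0900 (running 4.0900)
  edge 2→3: √(5.6454² + -1.2672²) = 5.7859 (running 9.8759)
  edge 3→1: √(-2.4446² + 3.8134²) = 4.5297 (running 14.4056)
Perimeter = 14.4056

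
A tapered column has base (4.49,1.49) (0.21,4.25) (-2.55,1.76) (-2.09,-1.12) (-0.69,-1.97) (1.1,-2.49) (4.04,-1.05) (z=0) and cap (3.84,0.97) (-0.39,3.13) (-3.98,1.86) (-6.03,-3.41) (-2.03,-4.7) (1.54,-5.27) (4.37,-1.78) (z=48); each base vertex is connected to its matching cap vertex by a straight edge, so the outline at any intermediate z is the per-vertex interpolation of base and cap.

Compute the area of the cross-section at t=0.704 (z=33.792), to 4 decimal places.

Area at t=0.704: 49.9300

Cross-section at t=0.704: each vertex is (1-t)·p0[i] + t·p1[i].
  v1: (1-0.704)·(4.49,1.49) + 0.704·(3.84,0.97) = (4.0324,1.1239)
  v2: (1-0.704)·(0.21,4.25) + 0.704·(-0.39,3.13) = (-0.2124,3.4615)
  v3: (1-0.704)·(-2.55,1.76) + 0.704·(-3.98,1.86) = (-3.5567,1.8304)
  v4: (1-0.704)·(-2.09,-1.12) + 0.704·(-6.03,-3.41) = (-4.8638,-2.7322)
  v5: (1-0.704)·(-0.69,-1.97) + 0.704·(-2.03,-4.7) = (-1.6334,-3.8919)
  v6: (1-0.704)·(1.1,-2.49) + 0.704·(1.54,-5.27) = (1.4098,-4.4471)
  v7: (1-0.704)·(4.04,-1.05) + 0.704·(4.37,-1.78) = (4.2723,-1.5639)
Shoelace sum Σ(x_i·y_{i+1} − x_{i+1}·y_i):
  i=1: 4.0324·3.4615 − -0.2124·1.1239 = +14.1970 (running +14.1970)
  i=2: -0.2124·1.8304 − -3.5567·3.4615 = +11.9229 (running +26.1198)
  i=3: -3.5567·-2.7322 − -4.8638·1.8304 = +18.6202 (running +44.7400)
  i=4: -4.8638·-3.8919 − -1.6334·-2.7322 = +14.4668 (running +59.2068)
  i=5: -1.6334·-4.4471 − 1.4098·-3.8919 = +12.7504 (running +71.9572)
  i=6: 1.4098·-1.5639 − 4.2723·-4.4471 = +16.7948 (running +88.7519)
  i=7: 4.2723·1.1239 − 4.0324·-1.5639 = +11.1081 (running +99.8600)
Area = |Σ|/2 = |99.8600|/2 = 49.9300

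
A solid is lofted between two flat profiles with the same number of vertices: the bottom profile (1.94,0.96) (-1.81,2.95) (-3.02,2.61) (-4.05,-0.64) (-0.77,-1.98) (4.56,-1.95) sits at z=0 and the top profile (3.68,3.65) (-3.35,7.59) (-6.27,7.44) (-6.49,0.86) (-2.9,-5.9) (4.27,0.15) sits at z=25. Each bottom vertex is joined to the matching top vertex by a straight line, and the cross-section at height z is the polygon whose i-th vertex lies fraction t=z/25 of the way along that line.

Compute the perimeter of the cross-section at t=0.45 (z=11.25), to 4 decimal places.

Perimeter at t=0.45: 28.1928

Cross-section at t=0.45: each vertex is (1-t)·p0[i] + t·p1[i].
  v1: (1-0.45)·(1.94,0.96) + 0.45·(3.68,3.65) = (2.7230,2.1705)
  v2: (1-0.45)·(-1.81,2.95) + 0.45·(-3.35,7.59) = (-2.5030,5.0380)
  v3: (1-0.45)·(-3.02,2.61) + 0.45·(-6.27,7.44) = (-4.4825,4.7835)
  v4: (1-0.45)·(-4.05,-0.64) + 0.45·(-6.49,0.86) = (-5.1480,0.0350)
  v5: (1-0.45)·(-0.77,-1.98) + 0.45·(-2.9,-5.9) = (-1.7285,-3.7440)
  v6: (1-0.45)·(4.56,-1.95) + 0.45·(4.27,0.15) = (4.4295,-1.0050)
Perimeter = Σ |v_{i+1} − v_i|:
  edge 1→2: √(-5.2260² + 2.8675²) = 5.9610 (running 5.9610)
  edge 2→3: √(-1.9795² + -0.2545²) = 1.9958 (running 7.9568)
  edge 3→4: √(-0.6655² + -4.7485²) = 4.7949 (running 12.7517)
  edge 4→5: √(3.4195² + -3.7790²) = 5.0965 (running 17.8482)
  edge 5→6: √(6.1580² + 2.7390²) = 6.7397 (running 24.5878)
  edge 6→1: √(-1.7065² + 3.1755²) = 3.6050 (running 28.1928)
Perimeter = 28.1928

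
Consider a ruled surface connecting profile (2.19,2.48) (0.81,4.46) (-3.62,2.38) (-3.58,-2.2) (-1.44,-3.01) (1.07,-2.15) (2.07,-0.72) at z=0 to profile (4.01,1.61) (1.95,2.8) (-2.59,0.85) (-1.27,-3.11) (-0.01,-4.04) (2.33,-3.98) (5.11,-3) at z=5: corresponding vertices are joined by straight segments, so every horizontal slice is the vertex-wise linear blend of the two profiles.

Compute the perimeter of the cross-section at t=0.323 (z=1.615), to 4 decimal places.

Perimeter at t=0.323: 21.9307

Cross-section at t=0.323: each vertex is (1-t)·p0[i] + t·p1[i].
  v1: (1-0.323)·(2.19,2.48) + 0.323·(4.01,1.61) = (2.7779,2.1990)
  v2: (1-0.323)·(0.81,4.46) + 0.323·(1.95,2.8) = (1.1782,3.9238)
  v3: (1-0.323)·(-3.62,2.38) + 0.323·(-2.59,0.85) = (-3.2873,1.8858)
  v4: (1-0.323)·(-3.58,-2.2) + 0.323·(-1.27,-3.11) = (-2.8339,-2.4939)
  v5: (1-0.323)·(-1.44,-3.01) + 0.323·(-0.01,-4.04) = (-0.9781,-3.3427)
  v6: (1-0.323)·(1.07,-2.15) + 0.323·(2.33,-3.98) = (1.4770,-2.7411)
  v7: (1-0.323)·(2.07,-0.72) + 0.323·(5.11,-3) = (3.0519,-1.4564)
Perimeter = Σ |v_{i+1} − v_i|:
  edge 1→2: √(-1.5996² + 1.7248²) = 2.3524 (running 2.3524)
  edge 2→3: √(-4.4655² + -2.0380²) = 4.9086 (running 7.2610)
  edge 3→4: √(0.4534² + -4.3797²) = 4.4032 (running 11.6642)
  edge 4→5: √(1.8558² + -0.8488²) = 2.0406 (running 13.7048)
  edge 5→6: √(2.4551² + 0.6016²) = 2.5277 (running 16.2326)
  edge 6→7: √(1.5749² + 1.2847²) = 2.0324 (running 18.2650)
  edge 7→1: √(-0.2741² + 3.6554²) = 3.6657 (running 21.9307)
Perimeter = 21.9307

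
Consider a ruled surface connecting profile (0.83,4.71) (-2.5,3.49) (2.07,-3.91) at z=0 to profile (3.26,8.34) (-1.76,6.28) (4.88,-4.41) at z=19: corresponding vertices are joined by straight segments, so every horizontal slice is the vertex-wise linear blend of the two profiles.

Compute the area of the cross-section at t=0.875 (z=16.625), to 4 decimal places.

Area at t=0.875: 30.9516

Cross-section at t=0.875: each vertex is (1-t)·p0[i] + t·p1[i].
  v1: (1-0.875)·(0.83,4.71) + 0.875·(3.26,8.34) = (2.9562,7.8862)
  v2: (1-0.875)·(-2.5,3.49) + 0.875·(-1.76,6.28) = (-1.8525,5.9313)
  v3: (1-0.875)·(2.07,-3.91) + 0.875·(4.88,-4.41) = (4.5287,-4.3475)
Shoelace sum Σ(x_i·y_{i+1} − x_{i+1}·y_i):
  i=1: 2.9562·5.9313 − -1.8525·7.8862 = +32.1435 (running +32.1435)
  i=2: -1.8525·-4.3475 − 4.5287·5.9313 = -18.8074 (running +13.3361)
  i=3: 4.5287·7.8862 − 2.9562·-4.3475 = +48.5672 (running +61.9033)
Area = |Σ|/2 = |61.9033|/2 = 30.9516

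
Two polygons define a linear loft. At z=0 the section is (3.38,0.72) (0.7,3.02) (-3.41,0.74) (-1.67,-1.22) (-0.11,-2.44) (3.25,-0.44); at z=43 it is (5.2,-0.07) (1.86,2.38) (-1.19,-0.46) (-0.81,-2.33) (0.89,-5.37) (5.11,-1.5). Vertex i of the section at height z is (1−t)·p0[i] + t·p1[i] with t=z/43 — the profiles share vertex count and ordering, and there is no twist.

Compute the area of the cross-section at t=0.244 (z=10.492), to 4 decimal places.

Area at t=0.244: 22.5195

Cross-section at t=0.244: each vertex is (1-t)·p0[i] + t·p1[i].
  v1: (1-0.244)·(3.38,0.72) + 0.244·(5.2,-0.07) = (3.8241,0.5272)
  v2: (1-0.244)·(0.7,3.02) + 0.244·(1.86,2.38) = (0.9830,2.8638)
  v3: (1-0.244)·(-3.41,0.74) + 0.244·(-1.19,-0.46) = (-2.8683,0.4472)
  v4: (1-0.244)·(-1.67,-1.22) + 0.244·(-0.81,-2.33) = (-1.4602,-1.4908)
  v5: (1-0.244)·(-0.11,-2.44) + 0.244·(0.89,-5.37) = (0.1340,-3.1549)
  v6: (1-0.244)·(3.25,-0.44) + 0.244·(5.11,-1.5) = (3.7038,-0.6986)
Shoelace sum Σ(x_i·y_{i+1} − x_{i+1}·y_i):
  i=1: 3.8241·2.8638 − 0.9830·0.5272 = +10.4333 (running +10.4333)
  i=2: 0.9830·0.4472 − -2.8683·2.8638 = +8.6540 (running +19.0873)
  i=3: -2.8683·-1.4908 − -1.4602·0.4472 = +4.9292 (running +24.0165)
  i=4: -1.4602·-3.1549 − 0.1340·-1.4908 = +4.8065 (running +28.8229)
  i=5: 0.1340·-0.6986 − 3.7038·-3.1549 = +11.5917 (running +40.4146)
  i=6: 3.7038·0.5272 − 3.8241·-0.6986 = +4.6245 (running +45.0391)
Area = |Σ|/2 = |45.0391|/2 = 22.5195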